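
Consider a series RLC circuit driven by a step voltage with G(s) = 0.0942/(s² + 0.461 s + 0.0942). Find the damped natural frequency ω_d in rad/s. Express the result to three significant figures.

Comparing the denominator to s² + 2ζω_n s + ω_n²: ω_n = √0.0942 = 0.307 rad/s, and 2ζω_n = 0.461 so ζ = 0.461/(2·0.307) = 0.751.
ω_d = ω_n√(1−ζ²) = 0.203 rad/s.

ω_d ≈ 0.203 rad/s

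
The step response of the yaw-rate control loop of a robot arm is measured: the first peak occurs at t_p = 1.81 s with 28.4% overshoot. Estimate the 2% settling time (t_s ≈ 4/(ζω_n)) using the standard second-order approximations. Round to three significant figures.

t_s ≈ 5.75 s

ζ from %OS: ζ = |ln 0.284|/√(π²+ln²0.284) = 0.372.
t_p = π/ω_d ⇒ ω_d = 1.74 rad/s; then ω_n = ω_d/√(1−ζ²) = 1.87 rad/s.
t_s ≈ 4/(ζω_n) = 4/(0.372·1.87) = 5.75 s.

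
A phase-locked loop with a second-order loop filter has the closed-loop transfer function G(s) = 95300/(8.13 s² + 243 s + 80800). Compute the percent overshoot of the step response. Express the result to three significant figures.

%OS ≈ 62.1%

Dividing through by 8.13: denominator becomes s² + 29.89 s + 9938.
So ω_n = √9938 = 99.7 rad/s and ζ = 29.89/(2·99.7) = 0.150.
%OS = 100·exp(−πζ/√(1−ζ²)) = 62.1%.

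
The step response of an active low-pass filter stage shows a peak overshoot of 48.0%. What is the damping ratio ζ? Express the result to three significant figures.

ζ = −ln(OS)/√(π² + (ln OS)²). With OS = 0.480, ln OS = −0.7340 and ζ = 0.7340/3.226 = 0.228.

ζ ≈ 0.228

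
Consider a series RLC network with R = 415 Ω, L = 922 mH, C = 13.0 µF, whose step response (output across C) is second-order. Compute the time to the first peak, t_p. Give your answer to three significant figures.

t_p ≈ 0.0174 s

For a series RLC circuit (capacitor voltage as output), ω_n = 1/√(LC) = 1/√(922 mH · 13.0 µF) = 289 rad/s.
ζ = (R/2)·√(C/L) = (415/2)·√(13.0 µF/922 mH) = 0.779.
ω_d = ω_n√(1−ζ²) = 181 rad/s. t_p = π/ω_d = 0.0174 s.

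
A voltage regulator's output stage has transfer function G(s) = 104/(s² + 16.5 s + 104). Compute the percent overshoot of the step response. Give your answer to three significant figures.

%OS ≈ 1.33%

ω_n = √104 = 10.2 rad/s; ζ = 16.5/(2·10.2) = 0.809.
%OS = 100 e^{−πζ/√(1−ζ²)} with ζ = 0.809 gives 1.33%.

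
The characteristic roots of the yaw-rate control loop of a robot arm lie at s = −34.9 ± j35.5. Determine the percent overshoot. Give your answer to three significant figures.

%OS ≈ 4.56%

The poles are at −σ ± jω_d with σ = 34.9 and ω_d = 35.5, so ω_n = √(σ²+ω_d²) = 49.8 rad/s and ζ = σ/ω_n = 0.701.
%OS = 100·exp(−πζ/√(1−ζ²)) = 4.56%.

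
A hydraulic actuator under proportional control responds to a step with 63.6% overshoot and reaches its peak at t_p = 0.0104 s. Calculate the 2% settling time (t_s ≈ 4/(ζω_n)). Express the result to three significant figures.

t_s ≈ 0.0919 s

From the overshoot, ζ = −ln(OS)/√(π²+ln²(OS)) = 0.143.
From t_p = π/ω_d, ω_d = π/0.0104 = 302 rad/s, so ω_n = ω_d/√(1−ζ²) = 305 rad/s.
t_s ≈ 4/(ζω_n) = 4/(0.143·305) = 0.0919 s.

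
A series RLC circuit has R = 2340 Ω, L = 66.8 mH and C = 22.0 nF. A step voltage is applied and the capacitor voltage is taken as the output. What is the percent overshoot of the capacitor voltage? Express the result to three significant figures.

%OS ≈ 5.80%

For a series RLC circuit (capacitor voltage as output), ω_n = 1/√(LC) = 1/√(66.8 mH · 22.0 nF) = 26100 rad/s.
ζ = (R/2)·√(C/L) = (2340/2)·√(22.0 nF/66.8 mH) = 0.671.
%OS = 100 e^{−πζ/√(1−ζ²)} with ζ = 0.671 gives 5.80%.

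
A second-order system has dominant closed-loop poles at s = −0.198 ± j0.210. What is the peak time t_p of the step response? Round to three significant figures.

t_p = π/ω_d with ω_d = 0.210 (the imaginary part), so t_p = 15.0 s.

t_p ≈ 15.0 s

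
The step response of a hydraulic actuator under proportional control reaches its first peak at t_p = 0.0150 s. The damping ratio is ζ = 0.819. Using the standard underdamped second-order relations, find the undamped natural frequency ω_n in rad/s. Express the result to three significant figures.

Peak time t_p = π/ω_d, so ω_d = π/t_p = π/0.0150 = 209 rad/s.
ω_n = ω_d/√(1−ζ²) = 209/√0.329 = 365 rad/s.

ω_n ≈ 365 rad/s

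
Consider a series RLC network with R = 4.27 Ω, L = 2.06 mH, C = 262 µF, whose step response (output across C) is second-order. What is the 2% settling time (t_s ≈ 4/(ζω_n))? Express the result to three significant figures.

For a series RLC circuit (capacitor voltage as output), ω_n = 1/√(LC) = 1/√(2.06 mH · 262 µF) = 1360 rad/s.
ζ = (R/2)·√(C/L) = (4.27/2)·√(262 µF/2.06 mH) = 0.761.
t_s ≈ 4/(ζω_n) = 0.00386 s.

t_s ≈ 0.00386 s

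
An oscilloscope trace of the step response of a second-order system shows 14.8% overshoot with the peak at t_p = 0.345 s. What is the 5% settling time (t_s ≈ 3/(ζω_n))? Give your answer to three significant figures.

t_s ≈ 0.542 s

ζ from %OS: ζ = |ln 0.148|/√(π²+ln²0.148) = 0.520.
t_p = π/ω_d ⇒ ω_d = 9.11 rad/s; then ω_n = ω_d/√(1−ζ²) = 10.7 rad/s.
t_s ≈ 3/(ζω_n) = 3/(0.520·10.7) = 0.542 s.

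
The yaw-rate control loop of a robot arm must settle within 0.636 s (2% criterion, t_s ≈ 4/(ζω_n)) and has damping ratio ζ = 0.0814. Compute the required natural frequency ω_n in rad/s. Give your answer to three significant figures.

ω_n ≈ 77.3 rad/s

Rearranging t_s ≈ 4/(ζω_n) gives ω_n = 4/(ζ·t_s) = 4/(0.0814 × 0.636) = 77.3 rad/s.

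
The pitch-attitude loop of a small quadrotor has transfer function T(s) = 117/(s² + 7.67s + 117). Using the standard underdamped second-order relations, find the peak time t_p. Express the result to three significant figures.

Matching coefficients with s² + 2ζω_n s + ω_n² gives ω_n² = 117 ⇒ ω_n = 10.8 rad/s, and ζ = 7.67/(2ω_n) = 0.355.
ω_d = ω_n√(1−ζ²) = 10.1 rad/s. Then t_p = π/ω_d = 0.311 s.

t_p ≈ 0.311 s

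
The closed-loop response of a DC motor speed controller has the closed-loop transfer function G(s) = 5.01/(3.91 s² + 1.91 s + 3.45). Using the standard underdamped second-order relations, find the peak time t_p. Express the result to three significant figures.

Dividing through by 3.91: denominator becomes s² + 0.4885 s + 0.8824.
So ω_n = √0.8824 = 0.939 rad/s and ζ = 0.4885/(2·0.939) = 0.260.
ω_d = ω_n√(1−ζ²) = 0.907 rad/s. t_p = π/ω_d = 3.46 s.

t_p ≈ 3.46 s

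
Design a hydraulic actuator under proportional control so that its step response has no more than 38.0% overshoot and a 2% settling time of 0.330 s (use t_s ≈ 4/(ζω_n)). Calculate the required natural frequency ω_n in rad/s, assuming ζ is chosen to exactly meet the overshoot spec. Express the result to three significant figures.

Inverting the overshoot relation: ζ = |ln 0.380|/√(π² + ln²0.380) = 0.294.
Then ω_n = 4/(ζ t_s) = 4/(0.294 × 0.330) = 41.2 rad/s.

ω_n ≈ 41.2 rad/s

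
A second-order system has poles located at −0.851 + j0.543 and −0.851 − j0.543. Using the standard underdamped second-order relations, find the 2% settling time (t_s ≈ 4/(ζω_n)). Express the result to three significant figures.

t_s ≈ 4.70 s

For poles at −σ ± jω_d, ζω_n = σ = 0.851, so t_s ≈ 4/σ = 4.70 s.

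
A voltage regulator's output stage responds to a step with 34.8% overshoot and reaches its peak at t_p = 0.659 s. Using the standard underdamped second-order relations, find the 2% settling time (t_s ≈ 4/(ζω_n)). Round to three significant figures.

From the overshoot, ζ = −ln(OS)/√(π²+ln²(OS)) = 0.318.
t_p = π/ω_d ⇒ ω_d = 4.77 rad/s; then ω_n = ω_d/√(1−ζ²) = 5.03 rad/s.
t_s ≈ 4/(ζω_n) = 4/(0.318·5.03) = 2.50 s.

t_s ≈ 2.50 s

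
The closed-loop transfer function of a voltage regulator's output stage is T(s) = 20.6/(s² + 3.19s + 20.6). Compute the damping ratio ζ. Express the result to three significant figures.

ζ ≈ 0.351

ω_n = √20.6 = 4.54 rad/s; ζ = 3.19/(2·4.54) = 0.351.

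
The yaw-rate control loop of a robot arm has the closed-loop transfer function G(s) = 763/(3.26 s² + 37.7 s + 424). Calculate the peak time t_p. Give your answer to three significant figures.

t_p ≈ 0.320 s

Dividing through by 3.26: denominator becomes s² + 11.56 s + 130.1.
So ω_n = √130.1 = 11.4 rad/s and ζ = 11.56/(2·11.4) = 0.507.
The damped frequency ω_d = ω_n√(1−ζ²) = 9.83 rad/s. t_p = π/ω_d = 0.320 s.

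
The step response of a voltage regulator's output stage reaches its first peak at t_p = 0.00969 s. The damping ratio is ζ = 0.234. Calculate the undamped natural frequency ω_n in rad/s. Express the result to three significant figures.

Peak time t_p = π/ω_d, so ω_d = π/t_p = π/0.00969 = 324 rad/s.
ω_n = ω_d/√(1−ζ²) = 324/√0.945 = 333 rad/s.

ω_n ≈ 333 rad/s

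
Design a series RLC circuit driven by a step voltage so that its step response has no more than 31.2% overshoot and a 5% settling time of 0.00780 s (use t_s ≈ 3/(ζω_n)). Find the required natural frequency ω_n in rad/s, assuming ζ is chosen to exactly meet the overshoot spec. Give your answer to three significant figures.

From %OS = 100·exp(−πζ/√(1−ζ²)), invert to get ζ = −ln(OS)/√(π² + ln²(OS)) with OS = 0.312.
−ln 0.312 = 1.165, so ζ = 1.165/√(π² + 1.357) = 0.348.
Then ω_n = 3/(ζ t_s) = 3/(0.348 × 0.00780) = 1110 rad/s.

ω_n ≈ 1110 rad/s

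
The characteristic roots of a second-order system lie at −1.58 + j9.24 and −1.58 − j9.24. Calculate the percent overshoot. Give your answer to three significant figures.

%OS ≈ 58.4%

The poles are at −σ ± jω_d with σ = 1.58 and ω_d = 9.24, so ω_n = √(σ²+ω_d²) = 9.37 rad/s and ζ = σ/ω_n = 0.169.
%OS = 100·exp(−πζ/√(1−ζ²)) = 58.4%.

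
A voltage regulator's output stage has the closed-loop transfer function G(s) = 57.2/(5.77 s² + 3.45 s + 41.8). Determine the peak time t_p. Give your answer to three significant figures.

t_p ≈ 1.17 s

Dividing through by 5.77: denominator becomes s² + 0.5979 s + 7.244.
So ω_n = √7.244 = 2.69 rad/s and ζ = 0.5979/(2·2.69) = 0.111.
The damped frequency ω_d = ω_n√(1−ζ²) = 2.67 rad/s. t_p = π/ω_d = 1.17 s.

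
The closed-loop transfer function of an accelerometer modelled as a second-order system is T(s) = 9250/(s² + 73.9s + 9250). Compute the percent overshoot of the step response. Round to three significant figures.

%OS ≈ 27.1%

ω_n = √9250 = 96.2 rad/s; ζ = 73.9/(2·96.2) = 0.384.
Overshoot: exp(−π·0.384/√(1−0.384²)) = 0.271, i.e. 27.1%.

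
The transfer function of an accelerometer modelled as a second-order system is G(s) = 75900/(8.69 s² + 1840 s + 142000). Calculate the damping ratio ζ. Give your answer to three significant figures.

ζ ≈ 0.828

Dividing through by 8.69: denominator becomes s² + 211.7 s + 16340.
So ω_n = √16340 = 128 rad/s and ζ = 211.7/(2·128) = 0.828.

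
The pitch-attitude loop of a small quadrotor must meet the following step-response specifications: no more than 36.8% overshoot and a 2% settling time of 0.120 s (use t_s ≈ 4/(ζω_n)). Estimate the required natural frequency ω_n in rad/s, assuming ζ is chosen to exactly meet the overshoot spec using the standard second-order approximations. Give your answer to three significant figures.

From %OS = 100·exp(−πζ/√(1−ζ²)), invert to get ζ = −ln(OS)/√(π² + ln²(OS)) with OS = 0.368.
−ln 0.368 = 0.9997, so ζ = 0.9997/√(π² + 0.9993) = 0.303.
From t_s ≈ 4/(ζω_n): ω_n = 4/(ζ·t_s) = 4/(0.303·0.120) = 110 rad/s.

ω_n ≈ 110 rad/s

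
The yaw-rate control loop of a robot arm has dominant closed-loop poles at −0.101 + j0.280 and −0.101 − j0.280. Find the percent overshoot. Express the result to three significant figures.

The poles are at −σ ± jω_d with σ = 0.101 and ω_d = 0.280, so ω_n = √(σ²+ω_d²) = 0.298 rad/s and ζ = σ/ω_n = 0.339.
Overshoot: exp(−π·0.339/√(1−0.339²)) = 0.322, i.e. 32.2%.

%OS ≈ 32.2%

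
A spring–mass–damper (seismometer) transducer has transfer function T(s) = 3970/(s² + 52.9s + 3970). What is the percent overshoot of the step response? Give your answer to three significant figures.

Matching coefficients with s² + 2ζω_n s + ω_n² gives ω_n² = 3970 ⇒ ω_n = 63.0 rad/s, and ζ = 52.9/(2ω_n) = 0.420.
%OS = 100·exp(−πζ/√(1−ζ²)) = 23.4%.

%OS ≈ 23.4%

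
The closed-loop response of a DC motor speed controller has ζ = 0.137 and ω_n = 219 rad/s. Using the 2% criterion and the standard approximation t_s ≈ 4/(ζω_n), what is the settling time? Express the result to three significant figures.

t_s ≈ 0.133 s

t_s ≈ 4/(ζω_n) = 4/(0.137 × 219) = 0.133 s.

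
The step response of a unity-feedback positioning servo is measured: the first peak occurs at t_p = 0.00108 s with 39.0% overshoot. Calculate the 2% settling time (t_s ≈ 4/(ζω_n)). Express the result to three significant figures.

From the overshoot, ζ = −ln(OS)/√(π²+ln²(OS)) = 0.287.
t_p = π/ω_d ⇒ ω_d = 2910 rad/s; then ω_n = ω_d/√(1−ζ²) = 3040 rad/s.
t_s ≈ 4/(ζω_n) = 4/(0.287·3040) = 0.00459 s.

t_s ≈ 0.00459 s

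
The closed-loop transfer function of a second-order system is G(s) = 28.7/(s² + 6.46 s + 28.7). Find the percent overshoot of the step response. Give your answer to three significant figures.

ω_n = √28.7 = 5.36 rad/s; ζ = 6.46/(2·5.36) = 0.603.
%OS = 100·exp(−πζ/√(1−ζ²)) = 9.31%.

%OS ≈ 9.31%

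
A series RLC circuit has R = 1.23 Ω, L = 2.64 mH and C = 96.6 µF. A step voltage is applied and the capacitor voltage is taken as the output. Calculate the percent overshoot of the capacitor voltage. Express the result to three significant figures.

%OS ≈ 68.9%

For a series RLC circuit (capacitor voltage as output), ω_n = 1/√(LC) = 1/√(2.64 mH · 96.6 µF) = 1980 rad/s.
ζ = (R/2)·√(C/L) = (1.23/2)·√(96.6 µF/2.64 mH) = 0.118.
%OS = 100 e^{−πζ/√(1−ζ²)} with ζ = 0.118 gives 68.9%.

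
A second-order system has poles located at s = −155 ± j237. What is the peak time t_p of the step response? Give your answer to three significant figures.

t_p = π/ω_d with ω_d = 237 (the imaginary part), so t_p = 0.0133 s.

t_p ≈ 0.0133 s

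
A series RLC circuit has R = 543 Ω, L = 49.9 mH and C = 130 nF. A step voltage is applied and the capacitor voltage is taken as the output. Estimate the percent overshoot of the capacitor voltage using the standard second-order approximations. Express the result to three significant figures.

For a series RLC circuit (capacitor voltage as output), ω_n = 1/√(LC) = 1/√(49.9 mH · 130 nF) = 12400 rad/s.
ζ = (R/2)·√(C/L) = (543/2)·√(130 nF/49.9 mH) = 0.438.
Overshoot: exp(−π·0.438/√(1−0.438²)) = 0.216, i.e. 21.6%.

%OS ≈ 21.6%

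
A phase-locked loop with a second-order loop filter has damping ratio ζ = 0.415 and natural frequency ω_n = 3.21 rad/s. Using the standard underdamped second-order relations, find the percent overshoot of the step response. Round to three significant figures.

For an underdamped second-order system, %OS = 100·exp(−πζ/√(1−ζ²)).
πζ/√(1−ζ²) = π·0.415/√(1−0.172) = 1.433, so %OS = 100·e^(−1.433) = 23.9%.

%OS ≈ 23.9%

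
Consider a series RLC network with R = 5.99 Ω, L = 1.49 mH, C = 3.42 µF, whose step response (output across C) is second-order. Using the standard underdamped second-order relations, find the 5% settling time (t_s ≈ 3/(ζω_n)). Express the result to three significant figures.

t_s ≈ 0.00149 s

For a series RLC circuit (capacitor voltage as output), ω_n = 1/√(LC) = 1/√(1.49 mH · 3.42 µF) = 14000 rad/s.
ζ = (R/2)·√(C/L) = (5.99/2)·√(3.42 µF/1.49 mH) = 0.143.
t_s ≈ 3/(ζω_n) = 0.00149 s.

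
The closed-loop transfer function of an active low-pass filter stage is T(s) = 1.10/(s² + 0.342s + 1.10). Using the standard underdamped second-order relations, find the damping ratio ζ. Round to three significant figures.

ω_n = √1.10 = 1.05 rad/s; ζ = 0.342/(2·1.05) = 0.163.

ζ ≈ 0.163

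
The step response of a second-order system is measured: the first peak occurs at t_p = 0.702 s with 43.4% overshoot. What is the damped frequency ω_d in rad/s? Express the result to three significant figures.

ω_d ≈ 4.48 rad/s

t_p = π/ω_d, so ω_d = π/0.702 = 4.48 rad/s.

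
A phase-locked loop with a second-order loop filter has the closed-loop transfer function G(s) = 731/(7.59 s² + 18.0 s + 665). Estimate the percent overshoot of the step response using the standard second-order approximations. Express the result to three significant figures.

%OS ≈ 67.0%

Dividing through by 7.59: denominator becomes s² + 2.372 s + 87.62.
So ω_n = √87.62 = 9.36 rad/s and ζ = 2.372/(2·9.36) = 0.127.
%OS = 100·exp(−πζ/√(1−ζ²)) = 67.0%.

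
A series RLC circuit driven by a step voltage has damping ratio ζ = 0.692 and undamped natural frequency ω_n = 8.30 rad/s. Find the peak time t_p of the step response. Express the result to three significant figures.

The damped frequency is ω_d = ω_n√(1−ζ²) = 8.30·√(1−0.479) = 5.99 rad/s.
Peak time t_p = π/ω_d = π/5.99 = 0.524 s.

t_p ≈ 0.524 s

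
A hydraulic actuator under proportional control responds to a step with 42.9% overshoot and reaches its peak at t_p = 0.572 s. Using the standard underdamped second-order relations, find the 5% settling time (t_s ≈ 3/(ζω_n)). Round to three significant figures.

From the overshoot, ζ = −ln(OS)/√(π²+ln²(OS)) = 0.260.
From t_p = π/ω_d, ω_d = π/0.572 = 5.49 rad/s, so ω_n = ω_d/√(1−ζ²) = 5.69 rad/s.
t_s ≈ 3/(ζω_n) = 3/(0.260·5.69) = 2.03 s.

t_s ≈ 2.03 s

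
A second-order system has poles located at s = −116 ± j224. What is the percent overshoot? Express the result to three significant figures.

%OS ≈ 19.7%

|pole| = ω_n = √(116² + 224²) = 252 rad/s; ζ = cos θ = σ/ω_n = 0.460.
Overshoot: exp(−π·0.460/√(1−0.460²)) = 0.197, i.e. 19.7%.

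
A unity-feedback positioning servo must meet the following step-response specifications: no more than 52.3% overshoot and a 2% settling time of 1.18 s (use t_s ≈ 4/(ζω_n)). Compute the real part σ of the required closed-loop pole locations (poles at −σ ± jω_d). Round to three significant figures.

σ ≈ 3.39

The settling-time spec alone fixes σ = ζω_n = 4/t_s = 4/1.18 = 3.39.
(Overshoot then fixes ζ = 0.202 and hence ω_d = σ·√(1−ζ²)/ζ = 16.4 rad/s.)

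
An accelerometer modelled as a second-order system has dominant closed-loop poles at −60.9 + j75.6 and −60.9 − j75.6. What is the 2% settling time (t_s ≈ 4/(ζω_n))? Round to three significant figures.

For poles at −σ ± jω_d, ζω_n = σ = 60.9, so t_s ≈ 4/σ = 0.0657 s.

t_s ≈ 0.0657 s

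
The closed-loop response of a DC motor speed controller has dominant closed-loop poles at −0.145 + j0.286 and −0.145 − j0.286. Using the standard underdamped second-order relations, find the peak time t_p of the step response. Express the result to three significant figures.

t_p = π/ω_d with ω_d = 0.286 (the imaginary part), so t_p = 11.0 s.

t_p ≈ 11.0 s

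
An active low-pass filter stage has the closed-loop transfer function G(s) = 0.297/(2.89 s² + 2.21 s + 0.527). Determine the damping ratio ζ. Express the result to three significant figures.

ζ ≈ 0.895

Dividing through by 2.89: denominator becomes s² + 0.7647 s + 0.1824.
So ω_n = √0.1824 = 0.427 rad/s and ζ = 0.7647/(2·0.427) = 0.895.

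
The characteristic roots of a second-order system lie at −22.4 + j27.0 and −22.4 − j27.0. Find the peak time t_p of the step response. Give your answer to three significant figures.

t_p = π/ω_d with ω_d = 27.0 (the imaginary part), so t_p = 0.116 s.

t_p ≈ 0.116 s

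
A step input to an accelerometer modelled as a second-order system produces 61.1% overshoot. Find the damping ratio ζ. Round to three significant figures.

From %OS = 100·exp(−πζ/√(1−ζ²)), invert to get ζ = −ln(OS)/√(π² + ln²(OS)) with OS = 0.611.
−ln 0.611 = 0.4927, so ζ = 0.4927/√(π² + 0.2427) = 0.155.

ζ ≈ 0.155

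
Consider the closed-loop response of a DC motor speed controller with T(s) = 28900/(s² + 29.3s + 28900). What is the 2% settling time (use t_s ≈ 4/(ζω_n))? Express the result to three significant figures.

Matching coefficients with s² + 2ζω_n s + ω_n² gives ω_n² = 28900 ⇒ ω_n = 170 rad/s, and ζ = 29.3/(2ω_n) = 0.0862.
t_s ≈ 4/(ζω_n) = 4/(0.0862·170) = 0.273 s.

t_s ≈ 0.273 s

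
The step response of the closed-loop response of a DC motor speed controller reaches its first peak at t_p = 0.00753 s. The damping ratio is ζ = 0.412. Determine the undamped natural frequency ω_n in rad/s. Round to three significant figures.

ω_n ≈ 458 rad/s

Peak time t_p = π/ω_d, so ω_d = π/t_p = π/0.00753 = 417 rad/s.
ω_n = ω_d/√(1−ζ²) = 417/√0.830 = 458 rad/s.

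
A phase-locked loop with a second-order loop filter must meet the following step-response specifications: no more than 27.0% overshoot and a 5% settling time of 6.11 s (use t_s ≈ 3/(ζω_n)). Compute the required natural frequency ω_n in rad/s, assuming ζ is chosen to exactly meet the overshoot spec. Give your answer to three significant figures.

From %OS = 100·exp(−πζ/√(1−ζ²)), invert to get ζ = −ln(OS)/√(π² + ln²(OS)) with OS = 0.270.
−ln 0.270 = 1.309, so ζ = 1.309/√(π² + 1.714) = 0.385.
From t_s ≈ 3/(ζω_n): ω_n = 3/(ζ·t_s) = 3/(0.385·6.11) = 1.28 rad/s.

ω_n ≈ 1.28 rad/s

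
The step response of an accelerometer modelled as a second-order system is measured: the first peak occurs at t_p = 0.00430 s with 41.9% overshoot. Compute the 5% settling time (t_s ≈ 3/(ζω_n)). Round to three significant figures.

t_s ≈ 0.0148 s

ζ from %OS: ζ = |ln 0.419|/√(π²+ln²0.419) = 0.267.
t_p = π/ω_d ⇒ ω_d = 731 rad/s; then ω_n = ω_d/√(1−ζ²) = 758 rad/s.
t_s ≈ 3/(ζω_n) = 3/(0.267·758) = 0.0148 s.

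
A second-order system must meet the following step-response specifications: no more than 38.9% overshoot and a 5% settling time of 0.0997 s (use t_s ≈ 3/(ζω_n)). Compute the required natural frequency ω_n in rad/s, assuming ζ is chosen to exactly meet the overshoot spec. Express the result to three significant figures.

Inverting the overshoot relation: ζ = |ln 0.389|/√(π² + ln²0.389) = 0.288.
Then ω_n = 3/(ζ t_s) = 3/(0.288 × 0.0997) = 105 rad/s.

ω_n ≈ 105 rad/s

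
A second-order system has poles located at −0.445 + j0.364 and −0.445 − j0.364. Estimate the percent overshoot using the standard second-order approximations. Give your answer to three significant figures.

The poles are at −σ ± jω_d with σ = 0.445 and ω_d = 0.364, so ω_n = √(σ²+ω_d²) = 0.575 rad/s and ζ = σ/ω_n = 0.774.
%OS = 100·exp(−πζ/√(1−ζ²)) = 2.15%.

%OS ≈ 2.15%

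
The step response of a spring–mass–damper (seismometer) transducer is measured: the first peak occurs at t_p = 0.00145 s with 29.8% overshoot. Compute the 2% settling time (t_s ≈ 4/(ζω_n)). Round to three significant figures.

ζ from %OS: ζ = |ln 0.298|/√(π²+ln²0.298) = 0.360.
From t_p = π/ω_d, ω_d = π/0.00145 = 2170 rad/s, so ω_n = ω_d/√(1−ζ²) = 2320 rad/s.
t_s ≈ 4/(ζω_n) = 4/(0.360·2320) = 0.00479 s.

t_s ≈ 0.00479 s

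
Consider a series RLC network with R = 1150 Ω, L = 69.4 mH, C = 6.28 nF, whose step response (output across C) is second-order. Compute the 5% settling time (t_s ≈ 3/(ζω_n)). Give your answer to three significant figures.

For a series RLC circuit (capacitor voltage as output), ω_n = 1/√(LC) = 1/√(69.4 mH · 6.28 nF) = 47900 rad/s.
ζ = (R/2)·√(C/L) = (1150/2)·√(6.28 nF/69.4 mH) = 0.173.
t_s ≈ 3/(ζω_n) = 0.000362 s.

t_s ≈ 0.000362 s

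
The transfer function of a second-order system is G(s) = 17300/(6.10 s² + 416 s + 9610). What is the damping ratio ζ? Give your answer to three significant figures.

ζ ≈ 0.859

Dividing through by 6.10: denominator becomes s² + 68.20 s + 1575.
So ω_n = √1575 = 39.7 rad/s and ζ = 68.20/(2·39.7) = 0.859.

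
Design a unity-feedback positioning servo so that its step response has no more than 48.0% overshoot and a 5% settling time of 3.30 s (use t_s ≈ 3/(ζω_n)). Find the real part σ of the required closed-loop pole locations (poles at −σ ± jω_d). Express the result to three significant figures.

The settling-time spec alone fixes σ = ζω_n = 3/t_s = 3/3.30 = 0.909.
(Overshoot then fixes ζ = 0.228 and hence ω_d = σ·√(1−ζ²)/ζ = 3.89 rad/s.)

σ ≈ 0.909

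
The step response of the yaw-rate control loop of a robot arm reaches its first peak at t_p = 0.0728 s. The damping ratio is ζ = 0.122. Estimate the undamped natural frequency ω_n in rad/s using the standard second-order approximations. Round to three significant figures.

Peak time t_p = π/ω_d, so ω_d = π/t_p = π/0.0728 = 43.2 rad/s.
ω_n = ω_d/√(1−ζ²) = 43.2/√0.985 = 43.5 rad/s.

ω_n ≈ 43.5 rad/s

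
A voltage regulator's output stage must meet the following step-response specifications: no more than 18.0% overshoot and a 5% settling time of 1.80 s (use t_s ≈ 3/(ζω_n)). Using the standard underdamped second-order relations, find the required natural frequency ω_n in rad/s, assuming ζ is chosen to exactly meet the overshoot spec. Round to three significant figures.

From %OS = 100·exp(−πζ/√(1−ζ²)), invert to get ζ = −ln(OS)/√(π² + ln²(OS)) with OS = 0.180.
−ln 0.180 = 1.715, so ζ = 1.715/√(π² + 2.941) = 0.479.
From t_s ≈ 3/(ζω_n): ω_n = 3/(ζ·t_s) = 3/(0.479·1.80) = 3.48 rad/s.

ω_n ≈ 3.48 rad/s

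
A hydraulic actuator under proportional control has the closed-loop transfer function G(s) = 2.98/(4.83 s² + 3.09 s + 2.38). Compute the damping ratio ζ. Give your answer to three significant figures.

ζ ≈ 0.456

Dividing through by 4.83: denominator becomes s² + 0.6398 s + 0.4928.
So ω_n = √0.4928 = 0.702 rad/s and ζ = 0.6398/(2·0.702) = 0.456.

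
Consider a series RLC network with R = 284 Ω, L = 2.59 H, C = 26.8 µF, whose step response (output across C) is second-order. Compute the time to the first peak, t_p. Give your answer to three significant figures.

For a series RLC circuit (capacitor voltage as output), ω_n = 1/√(LC) = 1/√(2.59 H · 26.8 µF) = 120 rad/s.
ζ = (R/2)·√(C/L) = (284/2)·√(26.8 µF/2.59 H) = 0.457.
The damped frequency ω_d = ω_n√(1−ζ²) = 107 rad/s. t_p = π/ω_d = 0.0294 s.

t_p ≈ 0.0294 s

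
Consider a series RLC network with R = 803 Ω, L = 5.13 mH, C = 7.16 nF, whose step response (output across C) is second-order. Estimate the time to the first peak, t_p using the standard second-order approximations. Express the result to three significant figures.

t_p ≈ 0.0000216 s

For a series RLC circuit (capacitor voltage as output), ω_n = 1/√(LC) = 1/√(5.13 mH · 7.16 nF) = 165000 rad/s.
ζ = (R/2)·√(C/L) = (803/2)·√(7.16 nF/5.13 mH) = 0.474.
ω_d = 165000·√(1 − 0.474²) = 145000 rad/s. t_p = π/ω_d = 0.0000216 s.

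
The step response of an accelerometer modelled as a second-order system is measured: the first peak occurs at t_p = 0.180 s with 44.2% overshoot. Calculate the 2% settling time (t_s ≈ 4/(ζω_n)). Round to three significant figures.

ζ from %OS: ζ = |ln 0.442|/√(π²+ln²0.442) = 0.252.
From t_p = π/ω_d, ω_d = π/0.180 = 17.5 rad/s, so ω_n = ω_d/√(1−ζ²) = 18.0 rad/s.
t_s ≈ 4/(ζω_n) = 4/(0.252·18.0) = 0.882 s.

t_s ≈ 0.882 s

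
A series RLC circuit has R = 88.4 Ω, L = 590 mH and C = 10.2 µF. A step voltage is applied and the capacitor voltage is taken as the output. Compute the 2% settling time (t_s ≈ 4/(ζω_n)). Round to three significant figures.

t_s ≈ 0.0534 s

For a series RLC circuit (capacitor voltage as output), ω_n = 1/√(LC) = 1/√(590 mH · 10.2 µF) = 408 rad/s.
ζ = (R/2)·√(C/L) = (88.4/2)·√(10.2 µF/590 mH) = 0.184.
t_s ≈ 4/(ζω_n) = 0.0534 s.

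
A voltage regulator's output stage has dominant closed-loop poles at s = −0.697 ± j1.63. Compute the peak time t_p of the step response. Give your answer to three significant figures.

t_p = π/ω_d with ω_d = 1.63 (the imaginary part), so t_p = 1.93 s.

t_p ≈ 1.93 s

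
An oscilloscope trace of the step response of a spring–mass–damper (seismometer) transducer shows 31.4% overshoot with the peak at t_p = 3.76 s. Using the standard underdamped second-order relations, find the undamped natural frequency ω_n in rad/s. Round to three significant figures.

From the overshoot, ζ = −ln(OS)/√(π²+ln²(OS)) = 0.346.
From t_p = π/ω_d, ω_d = π/3.76 = 0.836 rad/s, so ω_n = ω_d/√(1−ζ²) = 0.891 rad/s.

ω_n ≈ 0.891 rad/s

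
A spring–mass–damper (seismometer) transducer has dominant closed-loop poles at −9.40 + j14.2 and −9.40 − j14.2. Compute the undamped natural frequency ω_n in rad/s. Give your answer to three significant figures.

ω_n ≈ 17.0 rad/s

With σ = 9.40, ω_d = 14.2: ω_n = √(σ²+ω_d²) = 17.0 rad/s, ζ = σ/ω_n = 0.552.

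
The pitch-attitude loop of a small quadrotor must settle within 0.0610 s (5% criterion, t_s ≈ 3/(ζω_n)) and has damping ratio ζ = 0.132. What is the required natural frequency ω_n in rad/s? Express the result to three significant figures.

ω_n ≈ 373 rad/s

Rearranging t_s ≈ 3/(ζω_n) gives ω_n = 3/(ζ·t_s) = 3/(0.132 × 0.0610) = 373 rad/s.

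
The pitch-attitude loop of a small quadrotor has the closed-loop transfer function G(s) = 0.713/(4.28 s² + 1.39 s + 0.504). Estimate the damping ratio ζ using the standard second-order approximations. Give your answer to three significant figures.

ζ ≈ 0.473

Dividing through by 4.28: denominator becomes s² + 0.3248 s + 0.1178.
So ω_n = √0.1178 = 0.343 rad/s and ζ = 0.3248/(2·0.343) = 0.473.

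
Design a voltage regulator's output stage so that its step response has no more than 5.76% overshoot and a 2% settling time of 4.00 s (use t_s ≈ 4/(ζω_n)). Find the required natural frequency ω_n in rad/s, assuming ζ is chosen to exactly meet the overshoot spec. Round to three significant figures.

ζ = −ln(OS)/√(π² + (ln OS)²). With OS = 0.0576, ln OS = −2.854 and ζ = 2.854/4.245 = 0.672.
Then ω_n = 4/(ζ t_s) = 4/(0.672 × 4.00) = 1.49 rad/s.

ω_n ≈ 1.49 rad/s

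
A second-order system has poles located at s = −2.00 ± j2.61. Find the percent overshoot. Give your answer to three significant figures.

The poles are at −σ ± jω_d with σ = 2.00 and ω_d = 2.61, so ω_n = √(σ²+ω_d²) = 3.29 rad/s and ζ = σ/ω_n = 0.608.
%OS = 100 e^{−πζ/√(1−ζ²)} with ζ = 0.608 gives 9.01%.

%OS ≈ 9.01%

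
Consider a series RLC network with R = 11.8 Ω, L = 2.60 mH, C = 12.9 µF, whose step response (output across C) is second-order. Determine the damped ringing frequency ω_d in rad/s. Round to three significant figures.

For a series RLC circuit (capacitor voltage as output), ω_n = 1/√(LC) = 1/√(2.60 mH · 12.9 µF) = 5460 rad/s.
ζ = (R/2)·√(C/L) = (11.8/2)·√(12.9 µF/2.60 mH) = 0.416.
ω_d = ω_n√(1−ζ²) = 4970 rad/s.

ω_d ≈ 4970 rad/s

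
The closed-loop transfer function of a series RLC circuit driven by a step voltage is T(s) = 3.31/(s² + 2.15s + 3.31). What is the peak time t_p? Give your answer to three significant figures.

t_p ≈ 2.14 s

Matching coefficients with s² + 2ζω_n s + ω_n² gives ω_n² = 3.31 ⇒ ω_n = 1.82 rad/s, and ζ = 2.15/(2ω_n) = 0.591.
ω_d = ω_n√(1−ζ²) = 1.47 rad/s. Then t_p = π/ω_d = 2.14 s.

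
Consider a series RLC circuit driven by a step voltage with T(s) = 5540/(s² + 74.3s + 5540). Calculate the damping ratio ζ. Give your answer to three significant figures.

ω_n = √5540 = 74.4 rad/s; ζ = 74.3/(2·74.4) = 0.499.

ζ ≈ 0.499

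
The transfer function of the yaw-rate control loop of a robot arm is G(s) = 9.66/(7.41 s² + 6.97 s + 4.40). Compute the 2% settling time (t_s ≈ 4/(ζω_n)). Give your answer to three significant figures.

t_s ≈ 8.51 s

Dividing through by 7.41: denominator becomes s² + 0.9406 s + 0.5938.
So ω_n = √0.5938 = 0.771 rad/s and ζ = 0.9406/(2·0.771) = 0.610.
t_s ≈ 4/(ζω_n) = 8.51 s.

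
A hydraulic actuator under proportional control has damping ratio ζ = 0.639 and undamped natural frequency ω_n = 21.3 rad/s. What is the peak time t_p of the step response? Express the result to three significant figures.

The damped frequency is ω_d = ω_n√(1−ζ²) = 21.3·√(1−0.408) = 16.4 rad/s.
Peak time t_p = π/ω_d = π/16.4 = 0.192 s.

t_p ≈ 0.192 s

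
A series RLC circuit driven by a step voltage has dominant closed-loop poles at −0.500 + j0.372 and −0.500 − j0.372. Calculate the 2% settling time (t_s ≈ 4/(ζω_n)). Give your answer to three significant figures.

For poles at −σ ± jω_d, ζω_n = σ = 0.500, so t_s ≈ 4/σ = 8.00 s.

t_s ≈ 8.00 s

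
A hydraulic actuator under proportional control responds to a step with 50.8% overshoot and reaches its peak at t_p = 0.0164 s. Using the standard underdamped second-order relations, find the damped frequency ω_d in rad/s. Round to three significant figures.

t_p = π/ω_d, so ω_d = π/0.0164 = 192 rad/s.

ω_d ≈ 192 rad/s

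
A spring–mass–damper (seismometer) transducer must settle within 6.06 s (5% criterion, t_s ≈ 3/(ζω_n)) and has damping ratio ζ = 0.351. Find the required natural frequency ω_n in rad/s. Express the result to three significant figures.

ω_n ≈ 1.41 rad/s

Rearranging t_s ≈ 3/(ζω_n) gives ω_n = 3/(ζ·t_s) = 3/(0.351 × 6.06) = 1.41 rad/s.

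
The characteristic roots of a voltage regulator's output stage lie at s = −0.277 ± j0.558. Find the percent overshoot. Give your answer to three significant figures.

%OS ≈ 21.0%

|pole| = ω_n = √(0.277² + 0.558²) = 0.623 rad/s; ζ = cos θ = σ/ω_n = 0.445.
%OS = 100 e^{−πζ/√(1−ζ²)} with ζ = 0.445 gives 21.0%.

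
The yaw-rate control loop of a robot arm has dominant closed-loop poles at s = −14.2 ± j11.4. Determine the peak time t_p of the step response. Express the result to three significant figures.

t_p = π/ω_d with ω_d = 11.4 (the imaginary part), so t_p = 0.276 s.

t_p ≈ 0.276 s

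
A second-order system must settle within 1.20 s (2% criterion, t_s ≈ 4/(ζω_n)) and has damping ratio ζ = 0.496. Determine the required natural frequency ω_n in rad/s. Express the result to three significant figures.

Rearranging t_s ≈ 4/(ζω_n) gives ω_n = 4/(ζ·t_s) = 4/(0.496 × 1.20) = 6.72 rad/s.

ω_n ≈ 6.72 rad/s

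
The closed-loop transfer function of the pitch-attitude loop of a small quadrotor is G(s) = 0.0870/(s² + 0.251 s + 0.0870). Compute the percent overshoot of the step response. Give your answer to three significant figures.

Comparing the denominator to s² + 2ζω_n s + ω_n²: ω_n = √0.0870 = 0.295 rad/s, and 2ζω_n = 0.251 so ζ = 0.251/(2·0.295) = 0.425.
%OS = 100 e^{−πζ/√(1−ζ²)} with ζ = 0.425 gives 22.8%.

%OS ≈ 22.8%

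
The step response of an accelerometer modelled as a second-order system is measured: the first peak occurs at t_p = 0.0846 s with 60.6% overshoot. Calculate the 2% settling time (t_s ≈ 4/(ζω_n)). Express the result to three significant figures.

ζ from %OS: ζ = |ln 0.606|/√(π²+ln²0.606) = 0.157.
t_p = π/ω_d ⇒ ω_d = 37.1 rad/s; then ω_n = ω_d/√(1−ζ²) = 37.6 rad/s.
t_s ≈ 4/(ζω_n) = 4/(0.157·37.6) = 0.676 s.

t_s ≈ 0.676 s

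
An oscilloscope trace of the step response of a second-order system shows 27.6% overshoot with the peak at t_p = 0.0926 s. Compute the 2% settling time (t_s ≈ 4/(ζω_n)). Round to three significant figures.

t_s ≈ 0.288 s

The overshoot fixes ζ = −ln(OS)/√(π²+ln²(OS)) = 0.379.
From t_p = π/ω_d, ω_d = π/0.0926 = 33.9 rad/s, so ω_n = ω_d/√(1−ζ²) = 36.7 rad/s.
t_s ≈ 4/(ζω_n) = 4/(0.379·36.7) = 0.288 s.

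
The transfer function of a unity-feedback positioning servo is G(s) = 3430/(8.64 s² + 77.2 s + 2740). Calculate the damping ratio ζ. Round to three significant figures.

ζ ≈ 0.251

Dividing through by 8.64: denominator becomes s² + 8.935 s + 317.1.
So ω_n = √317.1 = 17.8 rad/s and ζ = 8.935/(2·17.8) = 0.251.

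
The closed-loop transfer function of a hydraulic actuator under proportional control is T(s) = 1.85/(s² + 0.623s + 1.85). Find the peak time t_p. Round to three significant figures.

t_p ≈ 2.37 s

ω_n = √1.85 = 1.36 rad/s; ζ = 0.623/(2·1.36) = 0.229.
ω_d = 1.36·√(1 − 0.229²) = 1.32 rad/s. Then t_p = π/ω_d = 2.37 s.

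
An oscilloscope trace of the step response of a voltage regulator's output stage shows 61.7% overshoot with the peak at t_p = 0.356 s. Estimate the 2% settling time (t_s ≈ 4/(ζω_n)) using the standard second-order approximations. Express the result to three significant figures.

t_s ≈ 2.95 s

The overshoot fixes ζ = −ln(OS)/√(π²+ln²(OS)) = 0.152.
t_p = π/ω_d ⇒ ω_d = 8.82 rad/s; then ω_n = ω_d/√(1−ζ²) = 8.93 rad/s.
t_s ≈ 4/(ζω_n) = 4/(0.152·8.93) = 2.95 s.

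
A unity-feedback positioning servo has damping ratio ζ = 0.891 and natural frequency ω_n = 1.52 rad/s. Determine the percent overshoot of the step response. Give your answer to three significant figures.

%OS ≈ 0.210%

For an underdamped second-order system, %OS = 100·exp(−πζ/√(1−ζ²)).
πζ/√(1−ζ²) = π·0.891/√(1−0.794) = 6.166, so %OS = 100·e^(−6.166) = 0.210%.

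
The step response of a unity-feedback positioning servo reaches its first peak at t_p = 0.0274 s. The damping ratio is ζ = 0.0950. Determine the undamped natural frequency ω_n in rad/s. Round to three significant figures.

ω_n ≈ 115 rad/s

Peak time t_p = π/ω_d, so ω_d = π/t_p = π/0.0274 = 115 rad/s.
ω_n = ω_d/√(1−ζ²) = 115/√0.991 = 115 rad/s.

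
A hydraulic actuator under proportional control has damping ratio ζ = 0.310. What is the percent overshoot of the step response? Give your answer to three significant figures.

For an underdamped second-order system, %OS = 100·exp(−πζ/√(1−ζ²)).
πζ/√(1−ζ²) = π·0.310/√(1−0.0961) = 1.024, so %OS = 100·e^(−1.024) = 35.9%.

%OS ≈ 35.9%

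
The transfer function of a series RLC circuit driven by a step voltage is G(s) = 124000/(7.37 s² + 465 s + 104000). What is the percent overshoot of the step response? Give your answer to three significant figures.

Dividing through by 7.37: denominator becomes s² + 63.09 s + 14110.
So ω_n = √14110 = 119 rad/s and ζ = 63.09/(2·119) = 0.266.
%OS = 100·exp(−πζ/√(1−ζ²)) = 42.1%.

%OS ≈ 42.1%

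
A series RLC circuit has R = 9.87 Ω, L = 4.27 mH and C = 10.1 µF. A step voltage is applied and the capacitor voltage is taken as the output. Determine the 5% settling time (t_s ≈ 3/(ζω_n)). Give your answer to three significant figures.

t_s ≈ 0.00260 s

For a series RLC circuit (capacitor voltage as output), ω_n = 1/√(LC) = 1/√(4.27 mH · 10.1 µF) = 4820 rad/s.
ζ = (R/2)·√(C/L) = (9.87/2)·√(10.1 µF/4.27 mH) = 0.240.
t_s ≈ 3/(ζω_n) = 0.00260 s.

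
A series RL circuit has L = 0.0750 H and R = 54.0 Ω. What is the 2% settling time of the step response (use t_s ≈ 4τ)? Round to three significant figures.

t_s ≈ 0.00556 s

τ = L/R = 0.0750/54.0 = 0.00139 s.
t_s ≈ 4τ = 0.00556 s.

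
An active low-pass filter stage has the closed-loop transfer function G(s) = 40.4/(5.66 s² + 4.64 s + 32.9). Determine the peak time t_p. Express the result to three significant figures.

t_p ≈ 1.32 s

Dividing through by 5.66: denominator becomes s² + 0.8198 s + 5.813.
So ω_n = √5.813 = 2.41 rad/s and ζ = 0.8198/(2·2.41) = 0.170.
ω_d = 2.41·√(1 − 0.170²) = 2.38 rad/s. t_p = π/ω_d = 1.32 s.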